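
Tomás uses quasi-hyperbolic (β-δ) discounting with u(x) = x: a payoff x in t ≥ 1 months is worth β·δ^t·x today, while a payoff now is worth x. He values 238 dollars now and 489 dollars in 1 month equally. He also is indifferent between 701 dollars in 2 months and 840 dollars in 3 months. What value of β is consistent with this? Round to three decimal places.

β ≈ 0.583

Both payoffs in the second observation are in the future, so β drops out: δ^2·701 = δ^3·840 ⇒ δ = 701/840 = 0.83452.
Now use the now-vs-future pair: 238 = β·δ·489 gives β = 238/(0.83452·489) ≈ 0.583.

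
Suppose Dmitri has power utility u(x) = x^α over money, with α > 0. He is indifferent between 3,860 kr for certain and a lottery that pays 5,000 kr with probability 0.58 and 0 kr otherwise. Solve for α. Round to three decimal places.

α ≈ 2.105

EU(lottery) = 0.58·5000^α + 0.42·0 = 0.58·5000^α.
Equating: 3860^α = 0.58·5000^α, i.e. 0.7720^α = 0.58.
Take logs: α = ln 0.58 / ln(3860/5000) ≈ 2.10506.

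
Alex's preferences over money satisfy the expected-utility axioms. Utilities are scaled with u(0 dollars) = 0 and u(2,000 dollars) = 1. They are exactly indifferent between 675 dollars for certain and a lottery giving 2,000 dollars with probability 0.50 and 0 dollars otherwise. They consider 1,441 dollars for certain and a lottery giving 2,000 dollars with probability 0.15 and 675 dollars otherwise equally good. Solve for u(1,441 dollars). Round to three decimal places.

0.575

From the first indifference, u(675 dollars) = 0.50·u(2,000 dollars) + 0.50·u(0 dollars) = 0.50·1 + 0.50·0 = 0.50.
The second indifference gives u(1,441 dollars) = 0.15·u(2,000 dollars) + 0.85·u(675 dollars) = 0.15·1.00 + 0.85·0.50 = 0.5750.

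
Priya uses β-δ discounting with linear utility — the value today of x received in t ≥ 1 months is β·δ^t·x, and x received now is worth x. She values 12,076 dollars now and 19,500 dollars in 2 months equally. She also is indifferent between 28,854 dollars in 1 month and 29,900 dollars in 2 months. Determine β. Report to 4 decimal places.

β ≈ 0.6650

Both payoffs in the second observation are in the future, so β drops out: δ^1·28854 = δ^2·29900 ⇒ δ = 28854/29900 = 0.96502.
Substituting δ into 12076 = β·δ^2·19500: β = 12076/(18159.517) ≈ 0.6650.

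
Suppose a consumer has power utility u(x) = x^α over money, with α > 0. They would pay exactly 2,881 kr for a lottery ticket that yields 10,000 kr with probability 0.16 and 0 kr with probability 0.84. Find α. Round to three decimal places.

EU(lottery) = 0.16·10000^α + 0.84·0 = 0.16·10000^α.
Setting u(2881) equal to that: 2881^α = 0.16·10000^α ⇒ (2881/10000)^α = 0.16.
Take logs: α = ln 0.16 / ln(2881/10000) ≈ 1.47261.

α ≈ 1.473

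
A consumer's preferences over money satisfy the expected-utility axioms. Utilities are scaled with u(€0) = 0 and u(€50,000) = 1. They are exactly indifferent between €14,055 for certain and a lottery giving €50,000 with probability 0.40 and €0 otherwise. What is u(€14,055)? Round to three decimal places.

By the standard-gamble method, u(€14,055) is just the indifference probability on the best outcome: 0.40.

0.400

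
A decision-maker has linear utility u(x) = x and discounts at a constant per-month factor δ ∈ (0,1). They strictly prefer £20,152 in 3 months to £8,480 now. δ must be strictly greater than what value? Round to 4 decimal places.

The preference means 8480 < δ^3·20152.
Dividing by 20152: δ^3 > 0.42080. Both sides are positive, so the cube root keeps the direction.
δ > (8480/20152)^(1/3) ≈ 0.7494.

δ > 0.7494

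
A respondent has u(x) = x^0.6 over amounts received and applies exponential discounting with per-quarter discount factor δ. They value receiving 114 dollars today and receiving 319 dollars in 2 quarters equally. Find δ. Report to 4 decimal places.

Equating discounted utilities: u(114) = δ^2·u(319) ⇒ δ^2 = u(114)/u(319).
With u(x) = x^0.6: δ^2 = 114^0.6/319^0.6 = (114/319)^0.6 = 0.53935.
So δ = 0.53935^(1/2) ≈ 0.7344.

δ ≈ 0.7344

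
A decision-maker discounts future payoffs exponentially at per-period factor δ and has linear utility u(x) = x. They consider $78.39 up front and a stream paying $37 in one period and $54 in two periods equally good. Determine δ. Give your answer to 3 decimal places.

The stream is worth 37δ + 54δ² today, so 37δ + 54δ² = 78.39.
So 54δ² + 37δ − 78.39 = 0.
δ = (−37 + √(37² + 4·54·78.39)) / (2·54) = (−37 + √18301.24) / 108 ≈ 0.910.

δ ≈ 0.910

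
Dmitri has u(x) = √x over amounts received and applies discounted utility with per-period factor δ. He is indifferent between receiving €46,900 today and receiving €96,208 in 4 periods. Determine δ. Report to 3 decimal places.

δ ≈ 0.914

The payoff in 4 periods is discounted by δ^4, so u(46900) = δ^4·u(96208) and δ^4 = u(46900)/u(96208).
Since u(x) = √x, δ^4 = √(46900/96208) = 0.69820.
So δ = 0.69820^(1/4) ≈ 0.914.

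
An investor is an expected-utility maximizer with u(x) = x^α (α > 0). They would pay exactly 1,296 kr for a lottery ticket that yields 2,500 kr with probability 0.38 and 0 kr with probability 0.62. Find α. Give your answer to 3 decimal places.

EU(lottery) = 0.38·2500^α + 0.62·0 = 0.38·2500^α.
Equating: 1296^α = 0.38·2500^α, i.e. 0.5184^α = 0.38.
α = ln(0.38) / ln(1296/2500) = -0.967584/-0.657008 ≈ 1.473.

α ≈ 1.473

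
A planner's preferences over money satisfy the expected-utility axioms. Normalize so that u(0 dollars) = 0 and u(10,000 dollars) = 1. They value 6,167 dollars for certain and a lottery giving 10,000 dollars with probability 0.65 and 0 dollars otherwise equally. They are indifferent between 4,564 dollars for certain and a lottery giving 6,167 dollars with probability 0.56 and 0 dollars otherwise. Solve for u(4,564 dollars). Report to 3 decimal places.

0.364

From the first indifference, u(6,167 dollars) = 0.65·u(10,000 dollars) + 0.35·u(0 dollars) = 0.65·1 + 0.35·0 = 0.65.
Chaining: u(4,564 dollars) = 0.56·0.65 + 0.44·0.00 = 0.3640.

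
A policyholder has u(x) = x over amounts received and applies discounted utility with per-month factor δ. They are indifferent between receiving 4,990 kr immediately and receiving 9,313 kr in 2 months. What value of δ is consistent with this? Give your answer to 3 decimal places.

The payoff in 2 months is discounted by δ^2, so u(4990) = δ^2·u(9313) and δ^2 = u(4990)/u(9313).
With u(x) = x: δ^2 = 4990/9313 = 0.53581.
Taking the square root: δ = 0.53581^(1/2) ≈ 0.732.

δ ≈ 0.732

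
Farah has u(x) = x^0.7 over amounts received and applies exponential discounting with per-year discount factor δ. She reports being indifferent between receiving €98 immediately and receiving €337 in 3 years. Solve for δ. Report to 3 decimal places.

The payoff in 3 years is discounted by δ^3, so u(98) = δ^3·u(337) and δ^3 = u(98)/u(337).
Since u(x) = x^0.7, δ^3 = (98/337)^0.7 = 0.29080^0.7 = 0.42123.
So δ = 0.42123^(1/3) ≈ 0.750.

δ ≈ 0.750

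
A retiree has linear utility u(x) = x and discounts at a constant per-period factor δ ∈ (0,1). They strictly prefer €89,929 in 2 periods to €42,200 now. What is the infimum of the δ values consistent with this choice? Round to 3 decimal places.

Under u(x) = x this choice says 42200 < δ^2·89929.
Hence δ^2 > 42200/89929 = 0.46926, and x ↦ x^(1/2) is increasing on (0,∞).
δ > 0.46926^(1/2) = 0.685.

δ > 0.685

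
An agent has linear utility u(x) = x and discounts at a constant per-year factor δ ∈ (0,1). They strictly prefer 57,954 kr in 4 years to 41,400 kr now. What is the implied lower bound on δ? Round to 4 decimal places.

δ > 0.9193

Under u(x) = x this choice says 41400 < δ^4·57954.
So δ^4 > 41400/57954 = 0.71436; taking the 4th root of both positive sides preserves the inequality.
δ > (41400/57954)^(1/4) ≈ 0.9193.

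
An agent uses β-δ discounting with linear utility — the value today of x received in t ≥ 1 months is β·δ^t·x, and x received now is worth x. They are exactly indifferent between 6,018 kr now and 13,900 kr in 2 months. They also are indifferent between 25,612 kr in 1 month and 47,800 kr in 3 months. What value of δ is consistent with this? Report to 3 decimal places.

From the later pair, β·δ^1·25612 = β·δ^3·47800; dividing through, δ^2 = 25612/47800 = 0.53582, so δ = 0.73199.

δ ≈ 0.732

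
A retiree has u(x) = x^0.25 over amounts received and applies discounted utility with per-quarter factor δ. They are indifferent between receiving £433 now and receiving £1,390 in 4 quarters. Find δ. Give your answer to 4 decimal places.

δ ≈ 0.9297

Equating discounted utilities: u(433) = δ^4·u(1390) ⇒ δ^4 = u(433)/u(1390).
Since u(x) = x^0.25, δ^4 = (433/1390)^0.25 = 0.31151^0.25 = 0.74708.
Taking the 4th root: δ = 0.74708^(1/4) ≈ 0.9297.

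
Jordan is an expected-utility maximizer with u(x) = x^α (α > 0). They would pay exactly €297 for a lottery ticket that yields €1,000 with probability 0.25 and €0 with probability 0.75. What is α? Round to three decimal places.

α ≈ 1.142

EU(lottery) = 0.25·1000^α + 0.75·0 = 0.25·1000^α.
Indifference: 297^α = 0.25·1000^α, so (297/1000)^α = 0.25.
α = ln(0.25) / ln(297/1000) = -1.386294/-1.214023 ≈ 1.142.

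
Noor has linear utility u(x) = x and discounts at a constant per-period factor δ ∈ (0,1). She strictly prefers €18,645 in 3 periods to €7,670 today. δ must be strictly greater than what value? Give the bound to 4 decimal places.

δ > 0.7437

The preference means 7670 < δ^3·18645.
Hence δ^3 > 7670/18645 = 0.41137, and x ↦ x^(1/3) is increasing on (0,∞).
δ > 0.41137^(1/3) = 0.7437.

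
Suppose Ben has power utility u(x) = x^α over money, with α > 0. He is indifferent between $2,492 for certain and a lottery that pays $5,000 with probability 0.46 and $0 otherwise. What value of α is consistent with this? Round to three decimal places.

Since u(0) = 0, the lottery's EU is 0.46·5000^α.
Equating: 2492^α = 0.46·5000^α, i.e. 0.4984^α = 0.46.
α = ln(0.46) / ln(2492/5000) = -0.776529/-0.696352 ≈ 1.115.

α ≈ 1.115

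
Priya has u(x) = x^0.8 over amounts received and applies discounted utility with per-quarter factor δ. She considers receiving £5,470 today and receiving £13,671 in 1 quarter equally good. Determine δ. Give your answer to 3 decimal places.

δ ≈ 0.481

Indifference means u(5470) = δ · u(13671), so δ = u(5470)/u(13671).
Since u(x) = x^0.8, δ = (5470/13671)^0.8 = 0.40012^0.8 = 0.48056.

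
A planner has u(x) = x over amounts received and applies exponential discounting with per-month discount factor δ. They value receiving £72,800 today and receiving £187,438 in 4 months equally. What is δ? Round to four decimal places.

The payoff in 4 months is discounted by δ^4, so u(72800) = δ^4·u(187438) and δ^4 = u(72800)/u(187438).
With u(x) = x: δ^4 = 72800/187438 = 0.38840.
Hence δ = (0.38840)^(1/4) = 0.789439.

δ ≈ 0.7894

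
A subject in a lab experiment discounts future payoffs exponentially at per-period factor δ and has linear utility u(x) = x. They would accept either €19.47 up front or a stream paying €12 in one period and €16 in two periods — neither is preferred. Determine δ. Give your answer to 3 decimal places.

δ ≈ 0.790

The stream is worth 12δ + 16δ² today, so 12δ + 16δ² = 19.47.
That is, 16δ² + 12δ − 19.47 = 0, a quadratic in δ.
The positive root is δ = [−12 + √(12² + 4·16·19.47)] / (2·16) = (−12 + 37.284)/32 ≈ 0.790.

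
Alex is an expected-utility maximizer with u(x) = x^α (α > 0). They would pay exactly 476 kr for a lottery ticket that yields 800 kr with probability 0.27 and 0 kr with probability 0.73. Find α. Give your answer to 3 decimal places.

Since u(0) = 0, the lottery's EU is 0.27·800^α.
Setting u(476) equal to that: 476^α = 0.27·800^α ⇒ (476/800)^α = 0.27.
Take logs: α = ln 0.27 / ln(476/800) ≈ 2.52186.

α ≈ 2.522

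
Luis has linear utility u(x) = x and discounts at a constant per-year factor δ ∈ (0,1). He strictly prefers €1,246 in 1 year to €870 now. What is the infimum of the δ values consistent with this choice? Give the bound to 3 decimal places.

δ > 0.698

Under u(x) = x this choice says 870 < δ·1246.
Dividing through by 1246 gives δ > 0.69823.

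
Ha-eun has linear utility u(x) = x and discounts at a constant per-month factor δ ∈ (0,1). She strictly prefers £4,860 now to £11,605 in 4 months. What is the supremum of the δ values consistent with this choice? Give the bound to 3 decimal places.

δ < 0.804

Comparing present values: 4860 > δ^4·11605.
Dividing by 11605: δ^4 < 0.41879. Both sides are positive, so the 4th root keeps the direction.
δ < (4860/11605)^(1/4) ≈ 0.804.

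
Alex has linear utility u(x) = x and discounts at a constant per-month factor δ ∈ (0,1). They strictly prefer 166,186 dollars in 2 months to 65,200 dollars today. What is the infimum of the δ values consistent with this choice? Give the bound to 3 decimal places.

Comparing present values: 65200 < δ^2·166186.
So δ^2 > 65200/166186 = 0.39233; taking the square root of both positive sides preserves the inequality.
δ > (65200/166186)^(1/2) ≈ 0.626.

δ > 0.626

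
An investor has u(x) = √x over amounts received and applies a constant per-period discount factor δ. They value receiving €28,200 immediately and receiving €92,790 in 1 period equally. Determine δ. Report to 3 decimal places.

The payoff in 1 period is discounted by δ, so u(28200) = δ·u(92790) and δ = u(28200)/u(92790).
With u(x) = √x: δ = √28200/√92790 = √(28200/92790) = 0.55128.

δ ≈ 0.551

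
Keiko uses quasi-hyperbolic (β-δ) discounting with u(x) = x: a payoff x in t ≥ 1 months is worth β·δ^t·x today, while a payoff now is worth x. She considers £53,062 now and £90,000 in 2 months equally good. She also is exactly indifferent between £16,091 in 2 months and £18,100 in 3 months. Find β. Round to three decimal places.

From the later pair, β·δ^2·16091 = β·δ^3·18100; dividing through, δ = 16091/18100 = 0.88901.
The first indifference: 53062 = β·δ^2·90000, so β = 53062/(δ^2·90000) = 53062/(0.79033·90000) ≈ 0.746.

β ≈ 0.746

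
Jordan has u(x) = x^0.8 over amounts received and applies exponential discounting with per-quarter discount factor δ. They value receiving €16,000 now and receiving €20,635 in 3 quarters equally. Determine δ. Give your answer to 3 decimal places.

Indifference means u(16000) = δ^3 · u(20635), so δ^3 = u(16000)/u(20635).
With u(x) = x^0.8: δ^3 = 16000^0.8/20635^0.8 = (16000/20635)^0.8 = 0.81585.
Hence δ = (0.81585)^(1/3) = 0.93441.

δ ≈ 0.934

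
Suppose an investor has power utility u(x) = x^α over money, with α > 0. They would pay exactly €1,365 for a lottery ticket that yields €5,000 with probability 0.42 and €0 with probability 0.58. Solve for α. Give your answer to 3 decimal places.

EU(lottery) = 0.42·5000^α + 0.58·0 = 0.42·5000^α.
Indifference: 1365^α = 0.42·5000^α, so (1365/5000)^α = 0.42.
Taking logs: α·ln(1365/5000) = ln(0.42), so α = -0.867501 / -1.298283 ≈ 0.668.

α ≈ 0.668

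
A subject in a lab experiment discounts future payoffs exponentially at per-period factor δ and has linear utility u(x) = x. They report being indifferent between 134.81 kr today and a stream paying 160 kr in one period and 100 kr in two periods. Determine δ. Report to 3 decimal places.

Equating present values: 134.81 = 160δ + 100δ².
So 100δ² + 160δ − 134.81 = 0.
The positive root is δ = [−160 + √(160² + 4·100·134.81)] / (2·100) = (−160 + 282.000)/200 ≈ 0.610.

δ ≈ 0.610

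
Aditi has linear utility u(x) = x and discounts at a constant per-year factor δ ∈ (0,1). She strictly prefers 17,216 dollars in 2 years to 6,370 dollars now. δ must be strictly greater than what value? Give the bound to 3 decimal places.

Under u(x) = x this choice says 6370 < δ^2·17216.
So δ^2 > 6370/17216 = 0.37000; taking the square root of both positive sides preserves the inequality.
δ > 0.37000^(1/2) = 0.608.

δ > 0.608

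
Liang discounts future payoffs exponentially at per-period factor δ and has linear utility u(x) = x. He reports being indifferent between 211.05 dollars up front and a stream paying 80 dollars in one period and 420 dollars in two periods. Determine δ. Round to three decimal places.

δ ≈ 0.620

Equating present values: 211.05 = 80δ + 420δ².
So 420δ² + 80δ − 211.05 = 0.
δ = (−80 + √(80² + 4·420·211.05)) / (2·420) = (−80 + √360964.00) / 840 ≈ 0.620.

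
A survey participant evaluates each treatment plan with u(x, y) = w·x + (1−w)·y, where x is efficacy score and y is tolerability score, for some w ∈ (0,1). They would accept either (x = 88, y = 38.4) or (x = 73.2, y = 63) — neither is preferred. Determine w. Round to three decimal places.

Equating utilities: w·88 + (1−w)·38.4 = w·73.2 + (1−w)·63.
w·(88−73.2) = (1−w)·(63−38.4), i.e. w·14.8 = (1−w)·24.6.
Hence w = 24.6/(14.8+24.6) = 24.6/39.4 = 0.624.

w = 0.624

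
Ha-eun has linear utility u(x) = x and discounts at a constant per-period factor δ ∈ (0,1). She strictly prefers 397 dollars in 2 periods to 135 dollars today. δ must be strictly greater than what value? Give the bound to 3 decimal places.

δ > 0.583

Under u(x) = x this choice says 135 < δ^2·397.
Dividing by 397: δ^2 > 0.34005. Both sides are positive, so the square root keeps the direction.
δ > 0.34005^(1/2) = 0.583.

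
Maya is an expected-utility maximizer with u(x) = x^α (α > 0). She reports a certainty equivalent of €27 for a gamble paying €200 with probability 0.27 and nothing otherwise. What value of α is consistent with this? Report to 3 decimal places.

α ≈ 0.654

EU(lottery) = 0.27·200^α + 0.73·0 = 0.27·200^α.
Indifference: 27^α = 0.27·200^α, so (27/200)^α = 0.27.
α = ln(0.27) / ln(27/200) = -1.309333/-2.002481 ≈ 0.654.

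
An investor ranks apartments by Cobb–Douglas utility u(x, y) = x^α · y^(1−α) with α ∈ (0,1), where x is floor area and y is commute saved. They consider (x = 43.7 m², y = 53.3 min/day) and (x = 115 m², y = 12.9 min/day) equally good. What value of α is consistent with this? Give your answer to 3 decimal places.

α ≈ 0.595

Indifference: 43.7^α · 53.3^(1−α) = 115^α · 12.9^(1−α).
Rearrange to (43.7/115)^α = (12.9/53.3)^(1−α) and take logs: α·-0.967584 = (1−α)·-1.418709.
Thus α·(-2.386293) = -1.418709, so α = -1.418709/-2.386293 ≈ 0.595.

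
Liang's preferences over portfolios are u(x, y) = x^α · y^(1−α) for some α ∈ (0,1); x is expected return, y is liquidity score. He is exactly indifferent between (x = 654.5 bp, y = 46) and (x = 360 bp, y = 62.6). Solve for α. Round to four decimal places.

α ≈ 0.3401

The Cobb–Douglas utilities coincide, so 654.5^α·46^(1−α) = 360^α·62.6^(1−α).
Rearrange to (654.5/360)^α = (62.6/46)^(1−α) and take logs: α·0.5977676 = (1−α)·0.3081239.
With A = 0.5977676 and B = 0.3081239: α·A = (1−α)·B, so α = B/(A+B) = 0.3081239/0.9058915 ≈ 0.3401.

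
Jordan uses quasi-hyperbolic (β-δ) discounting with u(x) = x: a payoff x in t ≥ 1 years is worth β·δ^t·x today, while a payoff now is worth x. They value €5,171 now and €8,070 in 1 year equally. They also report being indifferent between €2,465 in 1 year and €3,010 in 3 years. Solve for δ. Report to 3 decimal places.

δ ≈ 0.905

From the later pair, β·δ^1·2465 = β·δ^3·3010; dividing through, δ^2 = 2465/3010 = 0.81894, so δ = 0.90495.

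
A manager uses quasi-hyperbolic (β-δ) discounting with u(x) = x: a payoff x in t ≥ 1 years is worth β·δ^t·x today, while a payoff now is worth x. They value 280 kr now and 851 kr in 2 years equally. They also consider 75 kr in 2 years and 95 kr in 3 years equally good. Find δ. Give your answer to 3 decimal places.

δ ≈ 0.789

From the later pair, β·δ^2·75 = β·δ^3·95; dividing through, δ = 75/95 = 0.78947.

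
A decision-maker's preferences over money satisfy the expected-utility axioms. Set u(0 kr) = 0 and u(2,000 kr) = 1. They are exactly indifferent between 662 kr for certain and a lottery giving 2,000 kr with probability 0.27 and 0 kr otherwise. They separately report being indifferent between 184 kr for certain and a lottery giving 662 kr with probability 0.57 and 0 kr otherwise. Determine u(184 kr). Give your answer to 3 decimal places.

0.154

From the first indifference, u(662 kr) = 0.27·u(2,000 kr) + 0.73·u(0 kr) = 0.27·1 + 0.73·0 = 0.27.
Then u(184 kr) = 0.57·u(662 kr) + 0.43·u(0 kr) = 0.57·0.27 + 0.43·0.00 = 0.1539.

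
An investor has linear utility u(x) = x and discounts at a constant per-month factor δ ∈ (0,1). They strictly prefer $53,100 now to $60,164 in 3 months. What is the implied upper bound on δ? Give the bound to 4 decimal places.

Comparing present values: 53100 > δ^3·60164.
Dividing by 60164: δ^3 < 0.88259. Both sides are positive, so the cube root keeps the direction.
δ < (53100/60164)^(1/3) ≈ 0.9592.

δ < 0.9592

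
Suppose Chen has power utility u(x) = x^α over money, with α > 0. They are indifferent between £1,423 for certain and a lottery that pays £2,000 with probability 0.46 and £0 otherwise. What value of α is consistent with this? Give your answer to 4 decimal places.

EU(lottery) = 0.46·2000^α + 0.54·0 = 0.46·2000^α.
Indifference: 1423^α = 0.46·2000^α, so (1423/2000)^α = 0.46.
α = ln(0.46) / ln(1423/2000) = -0.7765288/-0.3403799 ≈ 2.2814.

α ≈ 2.2814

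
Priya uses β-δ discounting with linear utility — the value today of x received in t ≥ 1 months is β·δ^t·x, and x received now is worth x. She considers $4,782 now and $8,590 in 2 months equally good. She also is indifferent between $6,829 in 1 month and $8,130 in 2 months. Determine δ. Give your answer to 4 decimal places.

δ ≈ 0.8400

Both payoffs in the second observation are in the future, so β drops out: δ^1·6829 = δ^2·8130 ⇒ δ = 6829/8130 = 0.83998.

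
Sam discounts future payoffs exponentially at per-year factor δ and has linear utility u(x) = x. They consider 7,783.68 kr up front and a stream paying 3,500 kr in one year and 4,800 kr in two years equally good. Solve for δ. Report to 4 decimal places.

Present value of the stream is 3500·δ + 4800·δ². Indifference gives 3500δ + 4800δ² = 7783.68.
So 4800δ² + 3500δ − 7783.68 = 0.
The positive root is δ = [−3500 + √(3500² + 4·4800·7783.68)] / (2·4800) = (−3500 + 12716.000)/9600 ≈ 0.9600.

δ ≈ 0.9600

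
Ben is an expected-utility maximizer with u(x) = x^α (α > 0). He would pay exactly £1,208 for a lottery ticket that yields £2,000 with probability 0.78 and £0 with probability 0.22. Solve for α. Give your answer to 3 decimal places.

α ≈ 0.493

EU(lottery) = 0.78·2000^α + 0.22·0 = 0.78·2000^α.
Setting u(1208) equal to that: 1208^α = 0.78·2000^α ⇒ (1208/2000)^α = 0.78.
Take logs: α = ln 0.78 / ln(1208/2000) ≈ 0.49280.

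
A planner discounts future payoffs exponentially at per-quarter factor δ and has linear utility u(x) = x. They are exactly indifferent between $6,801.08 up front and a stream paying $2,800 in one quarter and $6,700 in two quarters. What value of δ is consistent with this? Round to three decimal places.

δ ≈ 0.820

Equating present values: 6801.08 = 2800δ + 6700δ².
That is, 6700δ² + 2800δ − 6801.08 = 0, a quadratic in δ.
δ = (−2800 + √(2800² + 4·6700·6801.08)) / (2·6700) = (−2800 + √190108944.00) / 13400 ≈ 0.820.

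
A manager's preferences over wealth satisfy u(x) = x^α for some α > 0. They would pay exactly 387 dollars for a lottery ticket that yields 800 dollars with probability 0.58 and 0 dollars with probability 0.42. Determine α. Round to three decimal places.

Since u(0) = 0, the lottery's EU is 0.58·800^α.
Equating: 387^α = 0.58·800^α, i.e. 0.4838^α = 0.58.
α = ln(0.58) / ln(387/800) = -0.544727/-0.726187 ≈ 0.750.

α ≈ 0.750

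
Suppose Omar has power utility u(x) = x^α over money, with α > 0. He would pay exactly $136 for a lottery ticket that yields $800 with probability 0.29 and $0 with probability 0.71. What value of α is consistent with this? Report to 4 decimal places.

α ≈ 0.6986

Since u(0) = 0, the lottery's EU is 0.29·800^α.
Setting u(136) equal to that: 136^α = 0.29·800^α ⇒ (136/800)^α = 0.29.
Take logs: α = ln 0.29 / ln(136/800) ≈ 0.698592.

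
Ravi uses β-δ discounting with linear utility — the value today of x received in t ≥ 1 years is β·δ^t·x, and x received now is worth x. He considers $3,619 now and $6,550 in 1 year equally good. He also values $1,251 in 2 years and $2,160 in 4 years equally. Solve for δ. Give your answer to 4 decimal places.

From the later pair, β·δ^2·1251 = β·δ^4·2160; dividing through, δ^2 = 1251/2160 = 0.57917, so δ = 0.76103.

δ ≈ 0.7610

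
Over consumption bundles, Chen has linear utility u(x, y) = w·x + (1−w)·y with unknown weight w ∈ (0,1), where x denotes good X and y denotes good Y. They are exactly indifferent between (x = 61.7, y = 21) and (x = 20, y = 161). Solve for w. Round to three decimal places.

w = 0.771

Equating utilities: w·61.7 + (1−w)·21 = w·20 + (1−w)·161.
Rearranging, 41.7·w − 140·(1−w) = 0.
Hence w = 140/(41.7+140) = 140/181.7 = 0.771.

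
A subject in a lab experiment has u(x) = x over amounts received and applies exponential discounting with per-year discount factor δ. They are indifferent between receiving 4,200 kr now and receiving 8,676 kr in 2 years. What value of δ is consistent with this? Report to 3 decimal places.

Indifference means u(4200) = δ^2 · u(8676), so δ^2 = u(4200)/u(8676).
With u(x) = x: δ^2 = 4200/8676 = 0.48409.
So δ = 0.48409^(1/2) ≈ 0.696.

δ ≈ 0.696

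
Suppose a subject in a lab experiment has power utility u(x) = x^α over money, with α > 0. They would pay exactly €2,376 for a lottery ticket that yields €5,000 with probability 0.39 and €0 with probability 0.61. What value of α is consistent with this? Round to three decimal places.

α ≈ 1.266

Since u(0) = 0, the lottery's EU is 0.39·5000^α.
Setting u(2376) equal to that: 2376^α = 0.39·5000^α ⇒ (2376/5000)^α = 0.39.
α = ln(0.39) / ln(2376/5000) = -0.941609/-0.744020 ≈ 1.266.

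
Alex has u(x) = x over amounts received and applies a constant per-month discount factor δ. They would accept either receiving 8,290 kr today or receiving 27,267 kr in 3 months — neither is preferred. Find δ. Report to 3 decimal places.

Equating discounted utilities: u(8290) = δ^3·u(27267) ⇒ δ^3 = u(8290)/u(27267).
With u(x) = x: δ^3 = 8290/27267 = 0.30403.
So δ = 0.30403^(1/3) ≈ 0.672.

δ ≈ 0.672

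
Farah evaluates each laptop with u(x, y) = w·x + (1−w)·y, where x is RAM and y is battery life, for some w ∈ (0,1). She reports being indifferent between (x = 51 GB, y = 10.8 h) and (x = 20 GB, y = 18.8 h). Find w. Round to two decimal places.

w = 0.21

Indifference: w·51 + (1−w)·10.8 = w·20 + (1−w)·18.8.
Collecting terms: w·31 = (1−w)·8.
Hence w = 8/(31+8) = 8/39 = 0.21.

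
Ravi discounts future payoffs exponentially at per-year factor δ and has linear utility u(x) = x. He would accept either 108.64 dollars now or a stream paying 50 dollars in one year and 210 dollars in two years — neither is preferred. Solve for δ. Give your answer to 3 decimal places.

δ ≈ 0.610

The stream is worth 50δ + 210δ² today, so 50δ + 210δ² = 108.64.
So 210δ² + 50δ − 108.64 = 0.
The positive root is δ = [−50 + √(50² + 4·210·108.64)] / (2·210) = (−50 + 306.199)/420 ≈ 0.610.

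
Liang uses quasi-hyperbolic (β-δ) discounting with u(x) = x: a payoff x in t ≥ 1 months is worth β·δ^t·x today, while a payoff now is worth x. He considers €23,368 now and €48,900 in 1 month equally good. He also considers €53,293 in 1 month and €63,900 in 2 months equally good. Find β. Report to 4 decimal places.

Both payoffs in the second observation are in the future, so β drops out: δ^1·53293 = δ^2·63900 ⇒ δ = 53293/63900 = 0.83401.
The first indifference: 23368 = β·δ·48900, so β = 23368/(δ·48900) = 23368/(0.83401·48900) ≈ 0.5730.

β ≈ 0.5730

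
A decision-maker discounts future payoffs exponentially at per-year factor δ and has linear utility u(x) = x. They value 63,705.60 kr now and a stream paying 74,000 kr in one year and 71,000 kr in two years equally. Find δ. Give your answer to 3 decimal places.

Equating present values: 63705.60 = 74000δ + 71000δ².
So 71000δ² + 74000δ − 63705.60 = 0.
δ = (−74000 + √(74000² + 4·71000·63705.60)) / (2·71000) = (−74000 + √23568390400.00) / 142000 ≈ 0.560.

δ ≈ 0.560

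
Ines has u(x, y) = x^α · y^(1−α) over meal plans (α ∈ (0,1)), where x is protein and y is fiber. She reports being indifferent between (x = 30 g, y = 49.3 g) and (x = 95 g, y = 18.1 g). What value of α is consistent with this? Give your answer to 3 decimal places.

Indifference: 30^α · 49.3^(1−α) = 95^α · 18.1^(1−α).
Taking logs: α·ln 30 + (1−α)·ln 49.3 = α·ln 95 + (1−α)·ln 18.1, i.e. α·-1.152680 = (1−α)·-1.002012.
Thus α·(-2.154692) = -1.002012, so α = -1.002012/-2.154692 ≈ 0.465.

α ≈ 0.465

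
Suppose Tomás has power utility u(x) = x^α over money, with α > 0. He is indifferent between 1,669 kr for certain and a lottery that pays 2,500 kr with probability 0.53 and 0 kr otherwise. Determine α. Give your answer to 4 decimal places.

EU(lottery) = 0.53·2500^α + 0.47·0 = 0.53·2500^α.
Equating: 1669^α = 0.53·2500^α, i.e. 0.6676^α = 0.53.
α = ln(0.53) / ln(1669/2500) = -0.6348783/-0.4040661 ≈ 1.5712.

α ≈ 1.5712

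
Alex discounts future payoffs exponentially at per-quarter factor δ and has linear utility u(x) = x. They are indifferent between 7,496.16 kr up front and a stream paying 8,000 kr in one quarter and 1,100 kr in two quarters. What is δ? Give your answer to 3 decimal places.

δ ≈ 0.840

Equating present values: 7496.16 = 8000δ + 1100δ².
That is, 1100δ² + 8000δ − 7496.16 = 0, a quadratic in δ.
δ = (−8000 + √(8000² + 4·1100·7496.16)) / (2·1100) = (−8000 + √96983104.00) / 2200 ≈ 0.840.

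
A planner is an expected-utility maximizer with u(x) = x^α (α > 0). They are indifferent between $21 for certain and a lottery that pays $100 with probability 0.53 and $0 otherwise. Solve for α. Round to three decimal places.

α ≈ 0.407

EU(lottery) = 0.53·100^α + 0.47·0 = 0.53·100^α.
Setting u(21) equal to that: 21^α = 0.53·100^α ⇒ (21/100)^α = 0.53.
Take logs: α = ln 0.53 / ln(21/100) ≈ 0.40680.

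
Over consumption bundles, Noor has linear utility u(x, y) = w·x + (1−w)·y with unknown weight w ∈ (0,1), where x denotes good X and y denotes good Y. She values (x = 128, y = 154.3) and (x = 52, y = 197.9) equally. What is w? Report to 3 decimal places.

u(128,154.3) = u(52,197.9) means w·128 + (1−w)·154.3 = w·52 + (1−w)·197.9.
Collecting terms: w·76 = (1−w)·43.6.
Hence w = 43.6/(76+43.6) = 43.6/119.6 = 0.365.

w = 0.365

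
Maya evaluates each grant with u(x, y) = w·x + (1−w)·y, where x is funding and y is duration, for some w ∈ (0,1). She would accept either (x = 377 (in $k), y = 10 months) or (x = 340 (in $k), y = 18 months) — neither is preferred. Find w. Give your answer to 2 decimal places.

w = 0.18

u(377,10) = u(340,18) means w·377 + (1−w)·10 = w·340 + (1−w)·18.
Rearranging, 37·w − 8·(1−w) = 0.
The marginal rate of substitution is 8/37, so w = 8/(37+8) = 0.18.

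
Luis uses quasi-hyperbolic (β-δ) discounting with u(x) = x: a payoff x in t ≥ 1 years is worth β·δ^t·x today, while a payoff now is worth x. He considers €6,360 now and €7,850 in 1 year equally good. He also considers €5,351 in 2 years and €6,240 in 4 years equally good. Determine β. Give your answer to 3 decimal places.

β ≈ 0.875

The second indifference involves only future payoffs, so β cancels: β·δ^2·5351 = β·δ^4·6240, giving δ^2 = 5351/6240 = 0.85753, so δ = 0.92603.
The first indifference: 6360 = β·δ·7850, so β = 6360/(δ·7850) = 6360/(0.92603·7850) ≈ 0.875.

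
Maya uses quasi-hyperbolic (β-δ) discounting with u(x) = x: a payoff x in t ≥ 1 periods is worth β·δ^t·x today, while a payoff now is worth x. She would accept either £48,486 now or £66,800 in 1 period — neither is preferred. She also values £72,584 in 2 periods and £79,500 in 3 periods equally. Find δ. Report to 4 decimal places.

δ ≈ 0.9130

From the later pair, β·δ^2·72584 = β·δ^3·79500; dividing through, δ = 72584/79500 = 0.91301.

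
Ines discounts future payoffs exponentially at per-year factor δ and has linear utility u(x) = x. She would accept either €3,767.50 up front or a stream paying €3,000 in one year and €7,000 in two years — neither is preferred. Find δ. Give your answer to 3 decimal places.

δ ≈ 0.550

Present value of the stream is 3000·δ + 7000·δ². Indifference gives 3000δ + 7000δ² = 3767.50.
So 7000δ² + 3000δ − 3767.50 = 0.
δ = (−3000 + √(3000² + 4·7000·3767.50)) / (2·7000) = (−3000 + √114490000.00) / 14000 ≈ 0.550.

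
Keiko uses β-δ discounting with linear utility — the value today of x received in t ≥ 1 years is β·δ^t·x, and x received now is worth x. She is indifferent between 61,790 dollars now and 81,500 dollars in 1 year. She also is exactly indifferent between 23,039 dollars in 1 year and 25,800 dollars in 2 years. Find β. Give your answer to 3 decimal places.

The second indifference involves only future payoffs, so β cancels: β·δ^1·23039 = β·δ^2·25800, giving δ = 23039/25800 = 0.89298.
The first indifference: 61790 = β·δ·81500, so β = 61790/(δ·81500) = 61790/(0.89298·81500) ≈ 0.849.

β ≈ 0.849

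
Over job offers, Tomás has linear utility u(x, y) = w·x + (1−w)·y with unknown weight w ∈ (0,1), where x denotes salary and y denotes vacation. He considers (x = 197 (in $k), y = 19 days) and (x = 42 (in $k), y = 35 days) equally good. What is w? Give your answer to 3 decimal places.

w = 0.094

Equating utilities: w·197 + (1−w)·19 = w·42 + (1−w)·35.
Collecting terms: w·155 = (1−w)·16.
The marginal rate of substitution is 16/155, so w = 16/(155+16) = 0.094.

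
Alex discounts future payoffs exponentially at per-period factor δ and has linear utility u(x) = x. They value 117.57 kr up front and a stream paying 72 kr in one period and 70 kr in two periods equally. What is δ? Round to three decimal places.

The stream is worth 72δ + 70δ² today, so 72δ + 70δ² = 117.57.
That is, 70δ² + 72δ − 117.57 = 0, a quadratic in δ.
The positive root is δ = [−72 + √(72² + 4·70·117.57)] / (2·70) = (−72 + 195.201)/140 ≈ 0.880.

δ ≈ 0.880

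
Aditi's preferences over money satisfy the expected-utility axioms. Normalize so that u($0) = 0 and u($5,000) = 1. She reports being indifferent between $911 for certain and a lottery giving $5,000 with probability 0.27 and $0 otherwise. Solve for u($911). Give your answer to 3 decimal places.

0.270

The indifference gives u($911) = 0.27·u($5,000) + 0.73·u($0) = 0.27·1 + 0.73·0 = 0.27.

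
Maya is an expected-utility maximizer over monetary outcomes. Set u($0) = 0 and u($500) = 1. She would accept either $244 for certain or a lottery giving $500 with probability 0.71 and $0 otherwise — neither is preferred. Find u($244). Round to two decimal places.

u($244) equals the lottery's expected utility: 0.71·1 + 0.29·0 = 0.71.

0.71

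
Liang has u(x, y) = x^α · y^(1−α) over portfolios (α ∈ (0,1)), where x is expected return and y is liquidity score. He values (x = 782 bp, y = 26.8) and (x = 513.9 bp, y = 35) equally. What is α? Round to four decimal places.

Indifference: 782^α · 26.8^(1−α) = 513.9^α · 35^(1−α).
Taking logs: α·ln 782 + (1−α)·ln 26.8 = α·ln 513.9 + (1−α)·ln 35, i.e. α·0.4198260 = (1−α)·0.2669462.
With A = 0.4198260 and B = 0.2669462: α·A = (1−α)·B, so α = B/(A+B) = 0.2669462/0.6867722 ≈ 0.3887.

α ≈ 0.3887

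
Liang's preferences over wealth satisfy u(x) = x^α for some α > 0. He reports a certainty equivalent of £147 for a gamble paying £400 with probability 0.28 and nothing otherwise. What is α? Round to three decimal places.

α ≈ 1.272

The lottery's expected utility is 0.28·u(400) + 0.72·u(0) = 0.28·400^α (since u(0) = 0 for α > 0).
Indifference: 147^α = 0.28·400^α, so (147/400)^α = 0.28.
Take logs: α = ln 0.28 / ln(147/400) ≈ 1.27165.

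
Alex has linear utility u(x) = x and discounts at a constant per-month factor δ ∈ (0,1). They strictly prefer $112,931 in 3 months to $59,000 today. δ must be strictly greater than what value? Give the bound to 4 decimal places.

Under u(x) = x this choice says 59000 < δ^3·112931.
So δ^3 > 59000/112931 = 0.52244; taking the cube root of both positive sides preserves the inequality.
δ > 0.52244^(1/3) = 0.8054.

δ > 0.8054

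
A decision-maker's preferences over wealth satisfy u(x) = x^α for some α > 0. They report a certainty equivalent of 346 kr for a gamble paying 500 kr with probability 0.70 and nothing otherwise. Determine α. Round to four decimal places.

α ≈ 0.9688

Since u(0) = 0, the lottery's EU is 0.70·500^α.
Equating: 346^α = 0.70·500^α, i.e. 0.6920^α = 0.70.
Taking logs: α·ln(346/500) = ln(0.70), so α = -0.3566749 / -0.3681693 ≈ 0.9688.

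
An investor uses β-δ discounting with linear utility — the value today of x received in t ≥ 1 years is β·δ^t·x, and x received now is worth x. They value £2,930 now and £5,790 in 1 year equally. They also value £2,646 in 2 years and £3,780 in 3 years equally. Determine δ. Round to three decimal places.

From the later pair, β·δ^2·2646 = β·δ^3·3780; dividing through, δ = 2646/3780 = 0.70000.

δ ≈ 0.700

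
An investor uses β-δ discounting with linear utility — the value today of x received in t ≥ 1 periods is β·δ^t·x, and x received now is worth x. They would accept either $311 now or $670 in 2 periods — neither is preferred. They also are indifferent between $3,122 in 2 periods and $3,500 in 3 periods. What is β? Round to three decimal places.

From the later pair, β·δ^2·3122 = β·δ^3·3500; dividing through, δ = 3122/3500 = 0.89200.
The first indifference: 311 = β·δ^2·670, so β = 311/(δ^2·670) = 311/(0.79566·670) ≈ 0.583.

β ≈ 0.583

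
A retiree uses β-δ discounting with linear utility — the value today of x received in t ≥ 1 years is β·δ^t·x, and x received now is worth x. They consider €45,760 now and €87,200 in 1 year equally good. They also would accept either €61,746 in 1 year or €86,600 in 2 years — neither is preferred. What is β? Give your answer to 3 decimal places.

The second indifference involves only future payoffs, so β cancels: β·δ^1·61746 = β·δ^2·86600, giving δ = 61746/86600 = 0.71300.
Now use the now-vs-future pair: 45760 = β·δ·87200 gives β = 45760/(0.71300·87200) ≈ 0.736.

β ≈ 0.736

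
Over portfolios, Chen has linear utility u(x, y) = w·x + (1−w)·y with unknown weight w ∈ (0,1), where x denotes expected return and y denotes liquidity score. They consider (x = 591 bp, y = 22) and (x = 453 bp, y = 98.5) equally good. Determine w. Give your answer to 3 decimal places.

w = 0.357

Equating utilities: w·591 + (1−w)·22 = w·453 + (1−w)·98.5.
Rearranging, 138·w − 76.5·(1−w) = 0.
Hence w = 76.5/(138+76.5) = 76.5/214.5 = 0.357.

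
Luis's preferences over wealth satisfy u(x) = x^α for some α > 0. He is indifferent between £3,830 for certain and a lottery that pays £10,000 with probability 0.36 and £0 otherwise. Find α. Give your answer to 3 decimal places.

α ≈ 1.065

EU(lottery) = 0.36·10000^α + 0.64·0 = 0.36·10000^α.
Setting u(3830) equal to that: 3830^α = 0.36·10000^α ⇒ (3830/10000)^α = 0.36.
Take logs: α = ln 0.36 / ln(3830/10000) ≈ 1.06453.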